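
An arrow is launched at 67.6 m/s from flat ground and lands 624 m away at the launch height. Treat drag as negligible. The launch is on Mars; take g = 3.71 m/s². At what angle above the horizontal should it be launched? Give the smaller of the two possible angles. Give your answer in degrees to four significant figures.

15.22°

Level-ground range R = v₀² sin(2θ)/g ⇒ sin(2θ) = gR/v₀² = 3.71 × 624 / 67.6² = 0.5066.
2θ = 30.44° or 180° − 30.44° = 149.6°, so θ = 15.22° or 74.78°.
The smaller angle is 15.22°.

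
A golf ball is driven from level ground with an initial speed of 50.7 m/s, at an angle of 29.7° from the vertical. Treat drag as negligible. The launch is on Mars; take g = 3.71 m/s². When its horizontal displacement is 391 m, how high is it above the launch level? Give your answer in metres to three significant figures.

Horizontal component vₓ = 50.70 sin 29.7° = 25.12 m/s; vertical v_y0 = 50.70 cos 29.7° = 44.04 m/s.
Time to reach x = 391 m: t = x/vₓ = 391/25.12 = 15.57 s.
Height: y = v_y0 t − ½ g t² = 44.04 × 15.57 − 1.855 × 15.57² = 685.5 − 449.4 = 236.1 m.

236 m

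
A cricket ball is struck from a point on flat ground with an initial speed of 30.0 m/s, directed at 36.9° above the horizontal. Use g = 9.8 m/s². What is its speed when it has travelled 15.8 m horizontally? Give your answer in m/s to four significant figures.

26.63 m/s

Horizontal component vₓ = 30.00 cos 36.9° = 23.99 m/s; vertical v_y0 = 30.00 sin 36.9° = 18.01 m/s.
At x = 15.8 m, t = x/vₓ = 15.8/23.99 = 0.6586 s.
Vertical velocity there: v_y = v_y0 − g t = 18.01 − 9.80 × 0.6586 = 11.56 m/s.
Speed: √(vₓ² + v_y²) = √(23.99² + 11.56²) = 26.63 m/s.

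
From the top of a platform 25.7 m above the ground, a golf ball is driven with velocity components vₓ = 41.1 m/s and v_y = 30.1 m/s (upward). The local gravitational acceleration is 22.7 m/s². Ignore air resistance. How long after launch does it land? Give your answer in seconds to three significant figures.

3.33 s

With up positive and y = 0 at the ground: y(t) = 25.7 + (30.10) t − 11.35 t². Setting y = 0 and taking the positive root: t = [30.10 + √(30.10² + 2·22.7·25.7)] / 22.7 = (30.10 + 45.53) / 22.7 = 3.332 s.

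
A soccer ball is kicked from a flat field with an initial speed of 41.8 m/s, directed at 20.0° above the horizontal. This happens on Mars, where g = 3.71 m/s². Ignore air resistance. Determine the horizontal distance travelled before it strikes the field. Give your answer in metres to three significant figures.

303 m

Components: vₓ = 41.80 cos 20.0° = 39.28 m/s, v_y0 = 41.80 sin 20.0° = 14.30 m/s.
Time aloft: T = 2 v_y0 / g = 2 × 14.30 / 3.71 = 7.707 s.
Horizontal distance R = vₓ T = 39.28 × 7.707 = 302.7 m.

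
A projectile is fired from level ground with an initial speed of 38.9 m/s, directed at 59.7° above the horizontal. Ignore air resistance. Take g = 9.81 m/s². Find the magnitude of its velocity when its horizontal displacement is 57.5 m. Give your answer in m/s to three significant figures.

20.2 m/s

Components: vₓ = 38.90 cos 59.7° = 19.63 m/s, v_y0 = 38.90 sin 59.7° = 33.59 m/s.
x = vₓ t ⇒ t = 57.5/19.63 = 2.930 s.
Vertical velocity there: v_y = v_y0 − g t = 33.59 − 9.81 × 2.930 = 4.845 m/s.
Speed: √(vₓ² + v_y²) = √(19.63² + 4.845²) = 20.22 m/s.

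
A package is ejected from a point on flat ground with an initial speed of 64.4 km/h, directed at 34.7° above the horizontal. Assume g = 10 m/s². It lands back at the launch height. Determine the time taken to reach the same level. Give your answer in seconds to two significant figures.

Convert: 64.4 km/h = 64.4/3.6 = 17.89 m/s.
Components: vₓ = 17.89 cos 34.7° = 14.71 m/s, v_y0 = 17.89 sin 34.7° = 10.18 m/s.
It returns to y = 0 when t = 2 v_y0 / g = 2(10.18)/10.0 = 2.037 s.

2.0 s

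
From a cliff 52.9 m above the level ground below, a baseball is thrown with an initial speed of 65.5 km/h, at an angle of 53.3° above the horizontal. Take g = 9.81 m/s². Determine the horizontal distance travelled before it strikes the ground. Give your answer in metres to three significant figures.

55.4 m

Convert: 65.5 km/h = 65.5/3.6 = 18.19 m/s.
Components: vₓ = 18.19 cos 53.3° = 10.87 m/s, v_y0 = 18.19 sin 53.3° = 14.59 m/s.
With up positive and y = 0 at the ground: y(t) = 52.9 + (14.59) t − 4.905 t². Setting y = 0 and taking the positive root: t = [14.59 + √(14.59² + 2·9.81·52.9)] / 9.81 = (14.59 + 35.37) / 9.81 = 5.092 s.
Horizontal distance: R = vₓ t = 10.87 × 5.092 = 55.37 m.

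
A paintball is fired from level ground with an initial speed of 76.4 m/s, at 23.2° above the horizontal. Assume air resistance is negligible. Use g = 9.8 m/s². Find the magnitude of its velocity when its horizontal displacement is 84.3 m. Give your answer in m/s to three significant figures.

72.6 m/s

vₓ = 76.40 cos 23.2° = 70.22 m/s; v_y0 = 76.40 sin 23.2° = 30.10 m/s.
x = vₓ t ⇒ t = 84.3/70.22 = 1.200 s.
Vertical velocity there: v_y = v_y0 − g t = 30.10 − 9.80 × 1.200 = 18.33 m/s.
Speed: √(vₓ² + v_y²) = √(70.22² + 18.33²) = 72.58 m/s.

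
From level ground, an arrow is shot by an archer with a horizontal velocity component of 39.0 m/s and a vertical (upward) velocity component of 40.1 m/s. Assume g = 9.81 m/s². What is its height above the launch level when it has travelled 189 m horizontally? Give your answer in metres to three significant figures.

At x = 189 m, t = x/vₓ = 189/39.00 = 4.846 s.
Height: y = v_y0 t − ½ g t² = 40.10 × 4.846 − 4.905 × 4.846² = 194.3 − 115.2 = 79.14 m.

79.1 m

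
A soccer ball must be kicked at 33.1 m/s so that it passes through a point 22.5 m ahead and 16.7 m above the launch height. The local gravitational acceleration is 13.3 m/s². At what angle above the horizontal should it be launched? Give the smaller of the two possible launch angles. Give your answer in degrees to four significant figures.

45.60°

Trajectory: y = x tanθ − g x² (1 + tan²θ)/(2v₀²). With x = 22.5, y = 16.7, v₀ = 33.1, g = 13.3:
3.073 tan²θ − 22.5 tanθ + (19.77) = 0.
tanθ = [22.5 ± √(22.5² − 4 × 3.073 × (19.77))] / (2 × 3.073) = (22.5 ± 16.22) / 6.146, giving tanθ = 1.021 or 6.301.
θ = 45.60° or 80.98°; the smaller is 45.60°.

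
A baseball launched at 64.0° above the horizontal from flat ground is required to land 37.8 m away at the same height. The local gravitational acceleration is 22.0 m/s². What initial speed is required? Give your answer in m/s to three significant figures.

From R = (v₀² / g) sin 2θ: v₀ = √(gR / sin 2θ).
v₀ = √(22.0 × 37.8 / sin 128.0°) = √(831.6 / 0.7880) = √1055.3 = 32.49 m/s.

32.5 m/s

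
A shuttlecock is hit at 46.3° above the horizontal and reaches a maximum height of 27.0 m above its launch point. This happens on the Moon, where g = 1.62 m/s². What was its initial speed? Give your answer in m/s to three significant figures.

12.9 m/s

At the peak v_y = 0, so v_y0 = √(2gH) = √(2 × 1.62 × 27.0) = 9.353 m/s.
v_y0 = v₀ sin θ ⇒ v₀ = 9.353 / sin 46.3° = 12.94 m/s.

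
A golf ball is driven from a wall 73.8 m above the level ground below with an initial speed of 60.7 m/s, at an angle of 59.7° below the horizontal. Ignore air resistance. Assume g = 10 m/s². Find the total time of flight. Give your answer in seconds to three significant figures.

1.26 s

Components: vₓ = 60.70 cos 59.7° = 30.62 m/s, v_y0 = −52.41 m/s (downward).
The projectile lands when y = 73.8 + (−52.41) t − ½·10.0·t² = 0. Positive root: t = (−52.41 + √(52.41² + 2·10.0·73.8)) / 10.0 = (−52.41 + 64.98) / 10.0 = 1.257 s.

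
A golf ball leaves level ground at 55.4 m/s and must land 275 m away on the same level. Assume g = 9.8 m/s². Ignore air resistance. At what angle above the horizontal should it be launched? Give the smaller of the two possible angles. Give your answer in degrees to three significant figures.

30.7°

R = v₀² sin 2θ / g gives sin 2θ = gR/v₀² = 9.80·275/55.4² = 0.8781.
2θ = 61.41° or 180° − 61.41° = 118.6°, so θ = 30.71° or 59.29°.
The smaller angle is 30.71°.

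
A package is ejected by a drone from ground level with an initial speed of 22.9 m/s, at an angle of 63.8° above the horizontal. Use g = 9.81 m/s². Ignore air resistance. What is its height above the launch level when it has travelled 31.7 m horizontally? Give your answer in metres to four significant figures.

16.20 m

Resolve: vₓ = 22.90 cos 63.8° = 10.11 m/s and v_y0 = 22.90 sin 63.8° = 20.55 m/s.
At x = 31.7 m, t = x/vₓ = 31.7/10.11 = 3.135 s.
Height: y = v_y0 t − ½ g t² = 20.55 × 3.135 − 4.905 × 3.135² = 64.42 − 48.22 = 16.20 m.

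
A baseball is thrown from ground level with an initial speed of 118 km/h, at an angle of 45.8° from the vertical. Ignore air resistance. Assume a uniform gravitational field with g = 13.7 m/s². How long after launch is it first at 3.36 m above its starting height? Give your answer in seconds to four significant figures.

Convert: 118 km/h = 118/3.6 = 32.78 m/s.
vₓ = 32.78 sin 45.8° = 23.50 m/s; v_y0 = 32.78 cos 45.8° = 22.85 m/s.
Height y(t) = 22.85 t − 6.850 t² = 3.36 gives 6.850 t² − 22.85 t + 3.36 = 0.
t = [22.85 ± √(22.85² − 2·13.7·3.36)] / 13.7 = (22.85 ± 20.74) / 13.7, so t = 0.1542 s or t = 3.182 s.
The first (ascending) time is 0.1542 s.

0.1542 s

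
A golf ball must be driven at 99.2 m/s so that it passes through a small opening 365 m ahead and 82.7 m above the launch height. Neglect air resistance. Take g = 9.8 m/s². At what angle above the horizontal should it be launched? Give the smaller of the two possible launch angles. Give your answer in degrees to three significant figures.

23.9°

Trajectory: y = x tanθ − g x² (1 + tan²θ)/(2v₀²). With x = 365, y = 82.7, v₀ = 99.2, g = 9.80:
66.34 tan²θ − 365 tanθ + (149.0) = 0.
tanθ = [365 ± √(365² − 4 × 66.34 × (149.0))] / (2 × 66.34) = (365 ± 306.1) / 132.7, giving tanθ = 0.4442 or 5.058.
θ = 23.95° or 78.82°; the smaller is 23.95°.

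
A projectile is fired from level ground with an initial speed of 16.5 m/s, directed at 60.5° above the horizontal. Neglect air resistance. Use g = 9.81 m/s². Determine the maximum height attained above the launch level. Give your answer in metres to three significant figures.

10.5 m

Components: vₓ = 16.50 cos 60.5° = 8.125 m/s, v_y0 = 16.50 sin 60.5° = 14.36 m/s.
At the apex v_y = 0, so H = v_y0²/(2g) = 14.36²/19.62 = 10.51 m.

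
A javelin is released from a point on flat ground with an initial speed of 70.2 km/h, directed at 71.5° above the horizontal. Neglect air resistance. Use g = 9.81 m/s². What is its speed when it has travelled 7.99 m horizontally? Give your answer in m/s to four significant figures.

8.498 m/s

Convert: 70.2 km/h = 70.2/3.6 = 19.50 m/s.
Horizontal component vₓ = 19.50 cos 71.5° = 6.187 m/s; vertical v_y0 = 19.50 sin 71.5° = 18.49 m/s.
Time to reach x = 7.99 m: t = x/vₓ = 7.99/6.187 = 1.291 s.
Vertical velocity there: v_y = v_y0 − g t = 18.49 − 9.81 × 1.291 = 5.824 m/s.
Speed: √(vₓ² + v_y²) = √(6.187² + 5.824²) = 8.498 m/s.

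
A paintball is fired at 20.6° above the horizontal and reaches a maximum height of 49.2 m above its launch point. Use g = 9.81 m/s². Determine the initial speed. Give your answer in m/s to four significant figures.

88.30 m/s

At the peak v_y = 0, so v_y0 = √(2gH) = √(2 × 9.81 × 49.2) = 31.07 m/s.
v_y0 = v₀ sin θ ⇒ v₀ = 31.07 / sin 20.6° = 88.30 m/s.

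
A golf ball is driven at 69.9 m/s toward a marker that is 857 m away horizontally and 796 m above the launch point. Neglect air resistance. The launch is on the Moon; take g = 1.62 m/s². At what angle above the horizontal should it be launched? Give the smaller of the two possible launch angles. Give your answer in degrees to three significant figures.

52.8°

Trajectory: y = x tanθ − g x² (1 + tan²θ)/(2v₀²). With x = 857, y = 796, v₀ = 69.9, g = 1.62:
121.8 tan²θ − 857 tanθ + (917.8) = 0.
tanθ = [857 ± √(857² − 4 × 121.8 × (917.8))] / (2 × 121.8) = (857 ± 536.2) / 243.5, giving tanθ = 1.318 or 5.721.
θ = 52.80° or 80.09°; the smaller is 52.80°.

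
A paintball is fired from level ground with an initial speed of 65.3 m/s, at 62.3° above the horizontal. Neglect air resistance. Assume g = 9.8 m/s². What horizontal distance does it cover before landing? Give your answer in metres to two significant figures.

Components: vₓ = 65.30 cos 62.3° = 30.35 m/s, v_y0 = 65.30 sin 62.3° = 57.82 m/s.
Flight time T = 2 v_y0 / g = 11.80 s.
Horizontal distance R = vₓ T = 30.35 × 11.80 = 358.2 m.

360 m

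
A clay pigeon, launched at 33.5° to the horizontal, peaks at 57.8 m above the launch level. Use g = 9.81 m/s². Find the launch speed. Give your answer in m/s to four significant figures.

At the peak v_y = 0, so v_y0 = √(2gH) = √(2 × 9.81 × 57.8) = 33.68 m/s.
v_y0 = v₀ sin θ ⇒ v₀ = 33.68 / sin 33.5° = 61.01 m/s.

61.01 m/s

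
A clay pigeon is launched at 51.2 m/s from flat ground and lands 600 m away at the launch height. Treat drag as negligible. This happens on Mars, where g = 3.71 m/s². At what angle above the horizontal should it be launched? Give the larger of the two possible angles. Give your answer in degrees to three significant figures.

Level-ground range R = v₀² sin(2θ)/g ⇒ sin(2θ) = gR/v₀² = 3.71 × 600 / 51.2² = 0.8492.
2θ = 58.12° or 180° − 58.12° = 121.9°, so θ = 29.06° or 60.94°.
The larger angle is 60.94°.

60.9°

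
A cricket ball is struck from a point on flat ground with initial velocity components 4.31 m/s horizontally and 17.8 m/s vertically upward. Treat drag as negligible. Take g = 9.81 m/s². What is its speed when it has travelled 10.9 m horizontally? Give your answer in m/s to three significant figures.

8.23 m/s

Time to reach x = 10.9 m: t = x/vₓ = 10.9/4.310 = 2.529 s.
Vertical velocity there: v_y = v_y0 − g t = 17.80 − 9.81 × 2.529 = −7.010 m/s.
Speed: √(vₓ² + v_y²) = √(4.310² + 7.010²) = 8.229 m/s.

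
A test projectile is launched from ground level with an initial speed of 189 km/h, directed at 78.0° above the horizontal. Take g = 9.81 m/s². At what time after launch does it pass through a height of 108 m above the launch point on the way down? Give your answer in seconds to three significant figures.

Convert: 189 km/h = 189/3.6 = 52.50 m/s.
Components: vₓ = 52.50 cos 78.0° = 10.92 m/s, v_y0 = 52.50 sin 78.0° = 51.35 m/s.
Set y = v_y0 t − ½ g t² = 108: 4.905 t² − 51.35 t + 108 = 0.
t = [51.35 ± √(51.35² − 2·9.81·108)] / 9.81 = (51.35 ± 22.76) / 9.81, so t = 2.914 s or t = 7.555 s.
The descending-branch root is 7.555 s.

7.56 s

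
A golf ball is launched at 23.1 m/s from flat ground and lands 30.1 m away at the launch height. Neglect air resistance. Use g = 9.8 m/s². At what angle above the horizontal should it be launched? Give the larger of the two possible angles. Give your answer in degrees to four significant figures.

73.22°

Level-ground range R = v₀² sin(2θ)/g ⇒ sin(2θ) = gR/v₀² = 9.80 × 30.1 / 23.1² = 0.5528.
2θ = 33.56° or 180° − 33.56° = 146.4°, so θ = 16.78° or 73.22°.
The larger angle is 73.22°.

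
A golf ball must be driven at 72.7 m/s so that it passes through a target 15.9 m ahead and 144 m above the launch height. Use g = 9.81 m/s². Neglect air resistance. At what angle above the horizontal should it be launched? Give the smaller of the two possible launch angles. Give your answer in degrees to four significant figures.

Trajectory: y = x tanθ − g x² (1 + tan²θ)/(2v₀²). With x = 15.9, y = 144, v₀ = 72.7, g = 9.81:
0.2346 tan²θ − 15.9 tanθ + (144.2) = 0.
tanθ = [15.9 ± √(15.9² − 4 × 0.2346 × (144.2))] / (2 × 0.2346) = (15.9 ± 10.84) / 0.4692, giving tanθ = 10.79 or 56.98.
θ = 84.70° or 88.99°; the smaller is 84.70°.

84.70°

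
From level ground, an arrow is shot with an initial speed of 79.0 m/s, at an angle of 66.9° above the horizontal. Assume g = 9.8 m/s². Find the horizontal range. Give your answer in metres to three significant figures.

vₓ = 79.00 cos 66.9° = 30.99 m/s; v_y0 = 79.00 sin 66.9° = 72.67 m/s.
Flight time T = 2 v_y0 / g = 14.83 s.
Range: R = vₓ T = 30.99 × 14.83 = 459.6 m.

460 m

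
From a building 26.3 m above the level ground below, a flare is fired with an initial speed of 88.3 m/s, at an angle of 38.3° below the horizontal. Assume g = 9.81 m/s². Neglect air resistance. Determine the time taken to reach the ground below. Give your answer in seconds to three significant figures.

vₓ = 88.30 cos 38.3° = 69.30 m/s; v_y0 = −54.73 m/s (downward).
With up positive and y = 0 at the ground: y(t) = 26.3 + (−54.73) t − 4.905 t². Setting y = 0 and taking the positive root: t = [−54.73 + √(54.73² + 2·9.81·26.3)] / 9.81 = (−54.73 + 59.25) / 9.81 = 0.4615 s.

0.461 s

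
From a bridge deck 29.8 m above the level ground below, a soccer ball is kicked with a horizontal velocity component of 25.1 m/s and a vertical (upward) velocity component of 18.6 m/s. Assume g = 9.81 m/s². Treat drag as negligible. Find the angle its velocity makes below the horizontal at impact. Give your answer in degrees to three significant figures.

50.6°

Vertical motion (up positive, ground at y = 0): 4.905 t² − (18.60) t − 29.8 = 0, so t = (18.60 + √(18.60² + 2·9.81·29.8)) / 9.81 = (18.60 + 30.51) / 9.81 = 5.006 s.
At impact: v_y = v_y0 − g t = −30.51 m/s; vₓ = 25.10 m/s.
Angle below horizontal: arctan(|v_y|/vₓ) = arctan(30.51/25.10) = 50.55°.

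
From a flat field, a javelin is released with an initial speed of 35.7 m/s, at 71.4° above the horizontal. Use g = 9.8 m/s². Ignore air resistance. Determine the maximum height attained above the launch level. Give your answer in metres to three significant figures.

58.4 m

Resolve: vₓ = 35.70 cos 71.4° = 11.39 m/s and v_y0 = 35.70 sin 71.4° = 33.84 m/s.
Maximum height: H = v_y0² / (2g) = 33.84² / (2 × 9.80) = 58.41 m.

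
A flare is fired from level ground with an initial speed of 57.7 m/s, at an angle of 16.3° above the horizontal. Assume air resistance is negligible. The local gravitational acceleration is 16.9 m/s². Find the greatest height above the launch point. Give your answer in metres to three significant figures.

7.76 m

vₓ = 57.70 cos 16.3° = 55.38 m/s; v_y0 = 57.70 sin 16.3° = 16.19 m/s.
Peak height H = v_y0² / (2g) = 262.26 / 33.80 = 7.759 m.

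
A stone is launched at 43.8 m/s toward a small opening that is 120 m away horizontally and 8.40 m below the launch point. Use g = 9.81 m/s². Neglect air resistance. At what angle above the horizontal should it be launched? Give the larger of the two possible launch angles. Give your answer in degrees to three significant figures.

Trajectory: y = x tanθ − g x² (1 + tan²θ)/(2v₀²). With x = 120, y = −8.40, v₀ = 43.8, g = 9.81:
36.82 tan²θ − 120 tanθ + (28.42) = 0.
tanθ = [120 ± √(120² − 4 × 36.82 × (28.42))] / (2 × 36.82) = (120 ± 101.1) / 73.63, giving tanθ = 0.2571 or 3.002.
θ = 14.42° or 71.58°; the larger is 71.58°.

71.6°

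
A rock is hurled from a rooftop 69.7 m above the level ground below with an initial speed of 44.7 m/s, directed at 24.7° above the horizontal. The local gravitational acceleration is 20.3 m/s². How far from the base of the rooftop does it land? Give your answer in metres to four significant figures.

vₓ = 44.70 cos 24.7° = 40.61 m/s; v_y0 = 44.70 sin 24.7° = 18.68 m/s.
Vertical motion (up positive, ground at y = 0): 10.15 t² − (18.68) t − 69.7 = 0, so t = (18.68 + √(18.68² + 2·20.3·69.7)) / 20.3 = (18.68 + 56.38) / 20.3 = 3.697 s.
Horizontal distance: R = vₓ t = 40.61 × 3.697 = 150.2 m.

150.2 m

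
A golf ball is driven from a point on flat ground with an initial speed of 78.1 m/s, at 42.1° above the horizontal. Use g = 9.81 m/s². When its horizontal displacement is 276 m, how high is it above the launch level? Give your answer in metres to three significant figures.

138 m

Components: vₓ = 78.10 cos 42.1° = 57.95 m/s, v_y0 = 78.10 sin 42.1° = 52.36 m/s.
At x = 276 m, t = x/vₓ = 276/57.95 = 4.763 s.
Height: y = v_y0 t − ½ g t² = 52.36 × 4.763 − 4.905 × 4.763² = 249.4 − 111.3 = 138.1 m.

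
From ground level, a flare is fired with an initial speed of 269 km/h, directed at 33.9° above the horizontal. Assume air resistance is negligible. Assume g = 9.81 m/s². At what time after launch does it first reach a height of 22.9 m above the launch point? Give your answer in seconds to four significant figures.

Convert: 269 km/h = 269/3.6 = 74.72 m/s.
Resolve: vₓ = 74.72 cos 33.9° = 62.02 m/s and v_y0 = 74.72 sin 33.9° = 41.68 m/s.
Height y(t) = 41.68 t − 4.905 t² = 22.9 gives 4.905 t² − 41.68 t + 22.9 = 0.
Quadratic formula: t = (41.68 ± √1287.6) / 9.81 = (41.68 ± 35.88) / 9.81 → t = 0.5905 s or 7.906 s.
The first (ascending) time is 0.5905 s.

0.5905 s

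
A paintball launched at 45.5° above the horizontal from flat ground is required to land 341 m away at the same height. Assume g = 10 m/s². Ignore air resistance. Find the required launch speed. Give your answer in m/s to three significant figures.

58.4 m/s

Level-ground range: R = v₀² sin(2θ)/g, so v₀ = √(gR / sin 2θ).
v₀ = √(10.0 × 341 / sin 91.00°) = √(3410 / 0.9998) = √3410.5 = 58.40 m/s.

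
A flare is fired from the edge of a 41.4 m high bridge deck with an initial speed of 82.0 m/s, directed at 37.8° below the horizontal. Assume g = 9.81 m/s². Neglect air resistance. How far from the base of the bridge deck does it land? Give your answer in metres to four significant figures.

Resolve: vₓ = 82.00 cos 37.8° = 64.79 m/s and v_y0 = −50.26 m/s (downward).
The projectile lands when y = 41.4 + (−50.26) t − ½·9.81·t² = 0. Positive root: t = (−50.26 + √(50.26² + 2·9.81·41.4)) / 9.81 = (−50.26 + 57.78) / 9.81 = 0.7664 s.
Horizontal distance: R = vₓ t = 64.79 × 0.7664 = 49.66 m.

49.66 m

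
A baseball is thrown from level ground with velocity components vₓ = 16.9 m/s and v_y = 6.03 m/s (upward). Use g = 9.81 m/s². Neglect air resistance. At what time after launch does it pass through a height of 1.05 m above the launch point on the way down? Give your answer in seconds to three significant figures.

1.02 s

Set y = v_y0 t − ½ g t² = 1.05: 4.905 t² − 6.030 t + 1.05 = 0.
t = [6.030 ± √(6.030² − 2·9.81·1.05)] / 9.81 = (6.030 ± 3.970) / 9.81, so t = 0.2100 s or t = 1.019 s.
The descending-branch root is 1.019 s.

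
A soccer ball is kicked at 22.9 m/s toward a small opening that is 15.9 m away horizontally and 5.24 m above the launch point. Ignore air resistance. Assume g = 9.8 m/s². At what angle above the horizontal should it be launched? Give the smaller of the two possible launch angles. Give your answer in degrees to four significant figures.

Trajectory: y = x tanθ − g x² (1 + tan²θ)/(2v₀²). With x = 15.9, y = 5.24, v₀ = 22.9, g = 9.80:
2.362 tan²θ − 15.9 tanθ + (7.602) = 0.
tanθ = [15.9 ± √(15.9² − 4 × 2.362 × (7.602))] / (2 × 2.362) = (15.9 ± 13.45) / 4.724, giving tanθ = 0.5180 or 6.213.
θ = 27.38° or 80.86°; the smaller is 27.38°.

27.38°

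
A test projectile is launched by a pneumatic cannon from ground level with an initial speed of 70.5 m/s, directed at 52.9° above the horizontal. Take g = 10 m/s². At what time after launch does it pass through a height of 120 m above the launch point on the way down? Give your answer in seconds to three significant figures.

8.38 s

Components: vₓ = 70.50 cos 52.9° = 42.53 m/s, v_y0 = 70.50 sin 52.9° = 56.23 m/s.
Set y = v_y0 t − ½ g t² = 120: 5.000 t² − 56.23 t + 120 = 0.
Quadratic formula: t = (56.23 ± √761.78) / 10.0 = (56.23 ± 27.60) / 10.0 → t = 2.863 s or 8.383 s.
The descending-branch root is 8.383 s.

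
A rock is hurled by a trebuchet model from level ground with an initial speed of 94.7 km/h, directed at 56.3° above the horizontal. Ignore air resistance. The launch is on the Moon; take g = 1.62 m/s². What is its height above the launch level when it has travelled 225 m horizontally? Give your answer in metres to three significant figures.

Convert: 94.7 km/h = 94.7/3.6 = 26.31 m/s.
Resolve: vₓ = 26.31 cos 56.3° = 14.60 m/s and v_y0 = 26.31 sin 56.3° = 21.89 m/s.
x = vₓ t ⇒ t = 225/14.60 = 15.42 s.
Height: y = v_y0 t − ½ g t² = 21.89 × 15.42 − 0.8100 × 15.42² = 337.4 − 192.5 = 144.9 m.

145 m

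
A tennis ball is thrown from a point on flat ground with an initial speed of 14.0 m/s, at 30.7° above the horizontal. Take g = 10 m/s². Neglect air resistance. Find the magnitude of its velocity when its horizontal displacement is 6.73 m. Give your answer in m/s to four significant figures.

12.14 m/s

Resolve: vₓ = 14.00 cos 30.7° = 12.04 m/s and v_y0 = 14.00 sin 30.7° = 7.148 m/s.
Time to reach x = 6.73 m: t = x/vₓ = 6.73/12.04 = 0.5591 s.
Vertical velocity there: v_y = v_y0 − g t = 7.148 − 10.0 × 0.5591 = 1.557 m/s.
Speed: √(vₓ² + v_y²) = √(12.04² + 1.557²) = 12.14 m/s.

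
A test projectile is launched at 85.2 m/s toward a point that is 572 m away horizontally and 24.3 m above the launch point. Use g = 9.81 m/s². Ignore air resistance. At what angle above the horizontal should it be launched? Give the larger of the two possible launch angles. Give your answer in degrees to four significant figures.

Trajectory: y = x tanθ − g x² (1 + tan²θ)/(2v₀²). With x = 572, y = 24.3, v₀ = 85.2, g = 9.81:
221.1 tan²θ − 572 tanθ + (245.4) = 0.
tanθ = [572 ± √(572² − 4 × 221.1 × (245.4))] / (2 × 221.1) = (572 ± 331.9) / 442.2, giving tanθ = 0.5429 or 2.044.
θ = 28.50° or 63.93°; the larger is 63.93°.

63.93°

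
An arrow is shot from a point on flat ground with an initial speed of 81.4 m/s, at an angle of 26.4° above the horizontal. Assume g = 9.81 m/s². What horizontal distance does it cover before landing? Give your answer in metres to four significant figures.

538.0 m

Resolve: vₓ = 81.40 cos 26.4° = 72.91 m/s and v_y0 = 81.40 sin 26.4° = 36.19 m/s.
Flight time T = 2 v_y0 / g = 7.379 s.
Horizontal distance R = vₓ T = 72.91 × 7.379 = 538.0 m.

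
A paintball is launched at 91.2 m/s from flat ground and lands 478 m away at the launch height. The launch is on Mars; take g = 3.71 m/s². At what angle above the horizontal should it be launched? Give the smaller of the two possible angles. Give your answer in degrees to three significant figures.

6.16°

R = v₀² sin 2θ / g gives sin 2θ = gR/v₀² = 3.71·478/91.2² = 0.2132.
2θ = 12.31° or 180° − 12.31° = 167.7°, so θ = 6.155° or 83.84°.
The smaller angle is 6.155°.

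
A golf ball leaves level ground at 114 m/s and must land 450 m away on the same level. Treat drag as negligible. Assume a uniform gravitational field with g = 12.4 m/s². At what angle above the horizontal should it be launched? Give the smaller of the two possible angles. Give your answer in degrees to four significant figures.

Level-ground range R = v₀² sin(2θ)/g ⇒ sin(2θ) = gR/v₀² = 12.4 × 450 / 114² = 0.4294.
2θ = 25.43° or 180° − 25.43° = 154.6°, so θ = 12.71° or 77.29°.
The smaller angle is 12.71°.

12.71°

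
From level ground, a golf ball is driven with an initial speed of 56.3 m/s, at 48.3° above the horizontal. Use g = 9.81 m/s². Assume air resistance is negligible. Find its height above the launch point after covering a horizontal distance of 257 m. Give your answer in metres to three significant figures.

vₓ = 56.30 cos 48.3° = 37.45 m/s; v_y0 = 56.30 sin 48.3° = 42.04 m/s.
x = vₓ t ⇒ t = 257/37.45 = 6.862 s.
Height: y = v_y0 t − ½ g t² = 42.04 × 6.862 − 4.905 × 6.862² = 288.5 − 231.0 = 57.49 m.

57.5 m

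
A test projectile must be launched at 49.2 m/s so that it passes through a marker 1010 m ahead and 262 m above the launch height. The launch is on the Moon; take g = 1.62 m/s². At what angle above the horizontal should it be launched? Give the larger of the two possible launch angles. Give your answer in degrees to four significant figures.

64.83°

Trajectory: y = x tanθ − g x² (1 + tan²θ)/(2v₀²). With x = 1010, y = 262, v₀ = 49.2, g = 1.62:
341.3 tan²θ − 1010 tanθ + (603.3) = 0.
tanθ = [1010 ± √(1010² − 4 × 341.3 × (603.3))] / (2 × 341.3) = (1010 ± 443.0) / 682.7, giving tanθ = 0.8305 or 2.128.
θ = 39.71° or 64.83°; the larger is 64.83°.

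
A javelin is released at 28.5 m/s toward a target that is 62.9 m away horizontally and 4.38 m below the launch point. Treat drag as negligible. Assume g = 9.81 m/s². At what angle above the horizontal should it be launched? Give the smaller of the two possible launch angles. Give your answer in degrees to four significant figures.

19.76°

Trajectory: y = x tanθ − g x² (1 + tan²θ)/(2v₀²). With x = 62.9, y = −4.38, v₀ = 28.5, g = 9.81:
23.89 tan²θ − 62.9 tanθ + (19.51) = 0.
tanθ = [62.9 ± √(62.9² − 4 × 23.89 × (19.51))] / (2 × 23.89) = (62.9 ± 45.74) / 47.78, giving tanθ = 0.3592 or 2.273.
θ = 19.76° or 66.26°; the smaller is 19.76°.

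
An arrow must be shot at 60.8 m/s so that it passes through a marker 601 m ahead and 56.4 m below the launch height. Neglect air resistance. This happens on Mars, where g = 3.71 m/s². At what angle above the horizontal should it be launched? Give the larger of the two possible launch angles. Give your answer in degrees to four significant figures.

72.08°

Trajectory: y = x tanθ − g x² (1 + tan²θ)/(2v₀²). With x = 601, y = −56.4, v₀ = 60.8, g = 3.71:
181.3 tan²θ − 601 tanθ + (124.9) = 0.
tanθ = [601 ± √(601² − 4 × 181.3 × (124.9))] / (2 × 181.3) = (601 ± 520.3) / 362.5, giving tanθ = 0.2227 or 3.093.
θ = 12.55° or 72.08°; the larger is 72.08°.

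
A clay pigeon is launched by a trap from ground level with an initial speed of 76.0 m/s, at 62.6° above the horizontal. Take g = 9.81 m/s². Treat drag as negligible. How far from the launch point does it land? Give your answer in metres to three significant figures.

Components: vₓ = 76.00 cos 62.6° = 34.98 m/s, v_y0 = 76.00 sin 62.6° = 67.47 m/s.
Time aloft: T = 2 v_y0 / g = 2 × 67.47 / 9.81 = 13.76 s.
Range: R = vₓ T = 34.98 × 13.76 = 481.1 m.

481 m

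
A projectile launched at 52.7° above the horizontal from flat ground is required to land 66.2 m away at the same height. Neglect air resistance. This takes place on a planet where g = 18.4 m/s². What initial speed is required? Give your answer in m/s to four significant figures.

35.54 m/s

On level ground R = v₀² sin 2θ / g ⇒ v₀ = √(gR / sin 2θ).
v₀ = √(18.4 × 66.2 / sin 105.4°) = √(1218 / 0.9641) = √1263.4 = 35.54 m/s.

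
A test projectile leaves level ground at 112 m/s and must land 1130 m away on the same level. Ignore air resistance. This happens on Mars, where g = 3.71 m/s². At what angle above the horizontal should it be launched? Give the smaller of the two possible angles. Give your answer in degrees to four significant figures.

9.762°

From R = (v₀²/g) sin 2θ: sin 2θ = 3.71 × 1130 / 12544 = 0.3342.
2θ = 19.52° or 180° − 19.52° = 160.5°, so θ = 9.762° or 80.24°.
The smaller angle is 9.762°.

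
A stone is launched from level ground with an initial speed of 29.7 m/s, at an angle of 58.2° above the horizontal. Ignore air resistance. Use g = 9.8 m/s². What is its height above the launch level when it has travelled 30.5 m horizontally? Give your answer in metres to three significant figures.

30.6 m

vₓ = 29.70 cos 58.2° = 15.65 m/s; v_y0 = 29.70 sin 58.2° = 25.24 m/s.
At x = 30.5 m, t = x/vₓ = 30.5/15.65 = 1.949 s.
Height: y = v_y0 t − ½ g t² = 25.24 × 1.949 − 4.900 × 1.949² = 49.19 − 18.61 = 30.58 m.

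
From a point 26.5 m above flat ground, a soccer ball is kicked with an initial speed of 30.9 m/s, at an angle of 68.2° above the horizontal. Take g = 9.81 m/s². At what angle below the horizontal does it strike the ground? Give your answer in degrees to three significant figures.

72.6°

Components: vₓ = 30.90 cos 68.2° = 11.48 m/s, v_y0 = 30.90 sin 68.2° = 28.69 m/s.
With up positive and y = 0 at the ground: y(t) = 26.5 + (28.69) t − 4.905 t². Setting y = 0 and taking the positive root: t = [28.69 + √(28.69² + 2·9.81·26.5)] / 9.81 = (28.69 + 36.65) / 9.81 = 6.660 s.
At impact: v_y = v_y0 − g t = −36.65 m/s; vₓ = 11.48 m/s.
Angle below horizontal: arctan(|v_y|/vₓ) = arctan(36.65/11.48) = 72.61°.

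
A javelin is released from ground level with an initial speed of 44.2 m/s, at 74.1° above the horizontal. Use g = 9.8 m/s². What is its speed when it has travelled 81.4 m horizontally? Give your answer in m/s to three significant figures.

26.3 m/s

Resolve: vₓ = 44.20 cos 74.1° = 12.11 m/s and v_y0 = 44.20 sin 74.1° = 42.51 m/s.
At x = 81.4 m, t = x/vₓ = 81.4/12.11 = 6.722 s.
Vertical velocity there: v_y = v_y0 − g t = 42.51 − 9.80 × 6.722 = −23.37 m/s.
Speed: √(vₓ² + v_y²) = √(12.11² + 23.37²) = 26.32 m/s.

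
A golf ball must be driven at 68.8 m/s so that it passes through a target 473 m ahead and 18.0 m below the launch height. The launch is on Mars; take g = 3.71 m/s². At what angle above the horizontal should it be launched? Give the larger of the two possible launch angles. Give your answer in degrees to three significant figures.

79.2°

Trajectory: y = x tanθ − g x² (1 + tan²θ)/(2v₀²). With x = 473, y = −18.0, v₀ = 68.8, g = 3.71:
87.68 tan²θ − 473 tanθ + (69.68) = 0.
tanθ = [473 ± √(473² − 4 × 87.68 × (69.68))] / (2 × 87.68) = (473 ± 446.4) / 175.4, giving tanθ = 0.1516 or 5.243.
θ = 8.619° or 79.20°; the larger is 79.20°.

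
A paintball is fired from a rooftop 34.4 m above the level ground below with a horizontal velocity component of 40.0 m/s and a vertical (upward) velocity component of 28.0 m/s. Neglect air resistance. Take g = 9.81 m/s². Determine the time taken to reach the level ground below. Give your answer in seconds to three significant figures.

6.75 s

Vertical motion (up positive, ground at y = 0): 4.905 t² − (28.00) t − 34.4 = 0, so t = (28.00 + √(28.00² + 2·9.81·34.4)) / 9.81 = (28.00 + 38.20) / 9.81 = 6.748 s.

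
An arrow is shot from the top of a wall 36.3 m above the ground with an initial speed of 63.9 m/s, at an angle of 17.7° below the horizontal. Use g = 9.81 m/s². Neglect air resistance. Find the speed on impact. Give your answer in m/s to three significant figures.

69.2 m/s

Resolve: vₓ = 63.90 cos 17.7° = 60.88 m/s and v_y0 = −19.43 m/s (downward).
With up positive and y = 0 at the ground: y(t) = 36.3 + (−19.43) t − 4.905 t². Setting y = 0 and taking the positive root: t = [−19.43 + √(19.43² + 2·9.81·36.3)] / 9.81 = (−19.43 + 33.01) / 9.81 = 1.385 s.
Vertical velocity at impact: v_y = v_y0 − g t = −19.43 − 9.81 × 1.385 = −33.01 m/s.
Speed: |v| = √(vₓ² + v_y²) = √(60.88² + 33.01²) = 69.25 m/s.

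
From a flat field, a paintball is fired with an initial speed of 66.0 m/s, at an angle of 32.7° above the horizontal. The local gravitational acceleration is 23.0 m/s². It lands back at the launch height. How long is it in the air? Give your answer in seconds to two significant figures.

3.1 s

vₓ = 66.00 cos 32.7° = 55.54 m/s; v_y0 = 66.00 sin 32.7° = 35.66 m/s.
Landing at launch height ⇒ T = 2 v_y0 / g = 2 × 35.66 / 23.0 = 3.101 s.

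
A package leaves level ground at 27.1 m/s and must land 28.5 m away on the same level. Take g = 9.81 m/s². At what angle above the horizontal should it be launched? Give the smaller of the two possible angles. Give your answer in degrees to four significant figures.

11.19°

Level-ground range R = v₀² sin(2θ)/g ⇒ sin(2θ) = gR/v₀² = 9.81 × 28.5 / 27.1² = 0.3807.
2θ = 22.38° or 180° − 22.38° = 157.6°, so θ = 11.19° or 78.81°.
The smaller angle is 11.19°.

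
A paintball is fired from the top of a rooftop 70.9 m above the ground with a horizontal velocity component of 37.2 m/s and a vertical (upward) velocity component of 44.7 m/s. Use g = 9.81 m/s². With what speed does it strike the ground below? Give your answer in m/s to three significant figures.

69.1 m/s

Vertical motion (up positive, ground at y = 0): 4.905 t² − (44.70) t − 70.9 = 0, so t = (44.70 + √(44.70² + 2·9.81·70.9)) / 9.81 = (44.70 + 58.22) / 9.81 = 10.49 s.
Vertical velocity at impact: v_y = v_y0 − g t = 44.70 − 9.81 × 10.49 = −58.22 m/s.
Speed: |v| = √(vₓ² + v_y²) = √(37.20² + 58.22²) = 69.09 m/s.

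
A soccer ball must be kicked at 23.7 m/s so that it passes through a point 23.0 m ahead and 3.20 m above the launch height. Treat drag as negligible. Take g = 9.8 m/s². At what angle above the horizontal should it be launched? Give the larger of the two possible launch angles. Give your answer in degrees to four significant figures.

Trajectory: y = x tanθ − g x² (1 + tan²θ)/(2v₀²). With x = 23.0, y = 3.20, v₀ = 23.7, g = 9.80:
4.615 tan²θ − 23.0 tanθ + (7.815) = 0.
tanθ = [23.0 ± √(23.0² − 4 × 4.615 × (7.815))] / (2 × 4.615) = (23.0 ± 19.61) / 9.230, giving tanθ = 0.3668 or 4.617.
θ = 20.14° or 77.78°; the larger is 77.78°.

77.78°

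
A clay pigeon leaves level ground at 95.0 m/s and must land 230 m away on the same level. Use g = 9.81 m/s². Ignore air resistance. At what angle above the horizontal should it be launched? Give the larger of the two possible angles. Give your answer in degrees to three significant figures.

82.8°

Level-ground range R = v₀² sin(2θ)/g ⇒ sin(2θ) = gR/v₀² = 9.81 × 230 / 95.0² = 0.2500.
2θ = 14.48° or 180° − 14.48° = 165.5°, so θ = 7.239° or 82.76°.
The larger angle is 82.76°.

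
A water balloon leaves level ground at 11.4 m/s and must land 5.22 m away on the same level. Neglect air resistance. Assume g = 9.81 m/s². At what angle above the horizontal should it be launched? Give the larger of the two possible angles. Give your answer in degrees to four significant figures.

R = v₀² sin 2θ / g gives sin 2θ = gR/v₀² = 9.81·5.22/11.4² = 0.3940.
2θ = 23.21° or 180° − 23.21° = 156.8°, so θ = 11.60° or 78.40°.
The larger angle is 78.40°.

78.40°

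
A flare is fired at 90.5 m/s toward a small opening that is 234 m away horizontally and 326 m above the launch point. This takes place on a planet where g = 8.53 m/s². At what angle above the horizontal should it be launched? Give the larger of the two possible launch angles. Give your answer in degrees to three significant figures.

Trajectory: y = x tanθ − g x² (1 + tan²θ)/(2v₀²). With x = 234, y = 326, v₀ = 90.5, g = 8.53:
28.51 tan²θ − 234 tanθ + (354.5) = 0.
tanθ = [234 ± √(234² − 4 × 28.51 × (354.5))] / (2 × 28.51) = (234 ± 119.7) / 57.03, giving tanθ = 2.005 or 6.202.
θ = 63.49° or 80.84°; the larger is 80.84°.

80.8°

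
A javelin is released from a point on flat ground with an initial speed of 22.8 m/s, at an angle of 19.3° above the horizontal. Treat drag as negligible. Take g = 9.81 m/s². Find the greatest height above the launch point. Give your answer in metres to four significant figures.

vₓ = 22.80 cos 19.3° = 21.52 m/s; v_y0 = 22.80 sin 19.3° = 7.536 m/s.
Peak height H = v_y0² / (2g) = 56.787 / 19.62 = 2.894 m.

2.894 m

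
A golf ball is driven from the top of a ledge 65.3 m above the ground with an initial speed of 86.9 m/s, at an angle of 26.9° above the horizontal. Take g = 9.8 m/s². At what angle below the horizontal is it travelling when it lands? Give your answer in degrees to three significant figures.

34.4°

Horizontal component vₓ = 86.90 cos 26.9° = 77.50 m/s; vertical v_y0 = 86.90 sin 26.9° = 39.32 m/s.
The projectile lands when y = 65.3 + (39.32) t − ½·9.80·t² = 0. Positive root: t = (39.32 + √(39.32² + 2·9.80·65.3)) / 9.80 = (39.32 + 53.16) / 9.80 = 9.436 s.
At impact: v_y = v_y0 − g t = −53.16 m/s; vₓ = 77.50 m/s.
Angle below horizontal: arctan(|v_y|/vₓ) = arctan(53.16/77.50) = 34.45°.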